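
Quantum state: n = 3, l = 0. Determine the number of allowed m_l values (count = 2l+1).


m_l ranges from -l to +l in integer steps
So m_l goes from -0 to +0
Count = 2l + 1 = 2*0 + 1
= 1

1


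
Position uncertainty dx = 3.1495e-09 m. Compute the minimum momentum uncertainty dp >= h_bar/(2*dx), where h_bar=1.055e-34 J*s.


dp = h_bar / (2 * dx)
= 1.055e-34 / (2 * 3.1495e-09)
= 1.055e-34 / 6.2990e-09
= 1.6749e-26 kg*m/s

1.6749e-26


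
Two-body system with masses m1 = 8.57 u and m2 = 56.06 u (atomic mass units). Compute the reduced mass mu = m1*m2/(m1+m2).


mu = m1 * m2 / (m1 + m2)
= 8.57 * 56.06 / (8.57 + 56.06)
= 480.4342 / 64.63
= 7.4336 u

7.4336


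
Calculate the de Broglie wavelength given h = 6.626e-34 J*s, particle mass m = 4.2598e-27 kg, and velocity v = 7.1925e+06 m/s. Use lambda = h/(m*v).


lambda = h / (m * v)
= 6.626e-34 / (4.2598e-27 * 7.1925e+06)
= 6.626e-34 / 3.0639e-20
= 2.1626e-14 m

2.1626e-14


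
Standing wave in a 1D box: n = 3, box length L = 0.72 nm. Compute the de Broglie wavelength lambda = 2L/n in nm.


lambda = 2L / n
= 2 * 0.72 / 3
= 1.44 / 3
= 0.48 nm

0.48


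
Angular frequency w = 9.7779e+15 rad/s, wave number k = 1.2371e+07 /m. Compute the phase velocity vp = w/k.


vp = w / k
= 9.7779e+15 / 1.2371e+07
= 7.9039e+08 m/s

7.9039e+08


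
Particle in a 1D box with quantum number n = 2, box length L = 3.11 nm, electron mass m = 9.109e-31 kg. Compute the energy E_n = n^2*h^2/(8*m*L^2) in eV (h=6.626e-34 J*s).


E = n^2 * h^2 / (8 * m * L^2)
= 2^2 * (6.626e-34)^2 / (8 * 9.109e-31 * (3.11e-9)^2)
= 4 * 4.3904e-67 / (8 * 9.109e-31 * 9.6721e-18)
= 2.4916e-20 J
= 0.1555 eV

0.1555


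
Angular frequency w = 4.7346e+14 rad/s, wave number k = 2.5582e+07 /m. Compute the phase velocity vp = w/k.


vp = w / k
= 4.7346e+14 / 2.5582e+07
= 1.8508e+07 m/s

1.8508e+07


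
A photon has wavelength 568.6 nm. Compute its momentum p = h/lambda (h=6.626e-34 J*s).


p = h / lambda
= 6.626e-34 / (568.6e-9)
= 6.626e-34 / 5.6860e-07
= 1.1653e-27 kg*m/s

1.1653e-27


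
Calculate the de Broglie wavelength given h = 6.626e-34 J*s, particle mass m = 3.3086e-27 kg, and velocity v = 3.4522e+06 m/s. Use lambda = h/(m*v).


lambda = h / (m * v)
= 6.626e-34 / (3.3086e-27 * 3.4522e+06)
= 6.626e-34 / 1.1422e-20
= 5.8011e-14 m

5.8011e-14


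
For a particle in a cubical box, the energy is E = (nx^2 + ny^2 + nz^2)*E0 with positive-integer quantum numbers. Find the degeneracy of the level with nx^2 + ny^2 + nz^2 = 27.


Enumerate all (nx, ny, nz) with nx^2 + ny^2 + nz^2 = 27:
(1,1,5)
(1,5,1)
(3,3,3)
(5,1,1)
Total degeneracy = 4

4


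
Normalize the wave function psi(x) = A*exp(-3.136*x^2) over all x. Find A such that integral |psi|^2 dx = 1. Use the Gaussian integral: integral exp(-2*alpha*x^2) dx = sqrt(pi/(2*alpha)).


integral |psi|^2 dx = A^2 * sqrt(pi/(2*alpha)) = 1
A^2 = sqrt(2*alpha/pi)
= sqrt(2 * 3.136 / pi)
= 1.412954
A = sqrt(1.412954)
= 1.1887

1.1887


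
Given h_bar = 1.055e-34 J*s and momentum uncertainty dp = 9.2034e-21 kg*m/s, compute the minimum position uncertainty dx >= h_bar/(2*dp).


dx = h_bar / (2 * dp)
= 1.055e-34 / (2 * 9.2034e-21)
= 1.055e-34 / 1.8407e-20
= 5.7316e-15 m

5.7316e-15


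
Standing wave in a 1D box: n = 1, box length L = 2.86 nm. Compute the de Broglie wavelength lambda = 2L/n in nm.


lambda = 2L / n
= 2 * 2.86 / 1
= 5.72 / 1
= 5.72 nm

5.72


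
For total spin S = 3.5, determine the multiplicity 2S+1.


Spin multiplicity = 2S + 1
= 2 * 3.5 + 1
= 7.0 + 1
= 8

8


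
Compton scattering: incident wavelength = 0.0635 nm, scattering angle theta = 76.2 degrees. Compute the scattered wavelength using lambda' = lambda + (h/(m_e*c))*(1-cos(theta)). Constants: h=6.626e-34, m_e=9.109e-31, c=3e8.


Compton wavelength: h/(m_e*c) = 2.4247e-12 m
d_lambda = 2.4247e-12 * (1 - cos(76.2 deg))
= 2.4247e-12 * 0.761467
= 1.8463e-12 m = 0.001846 nm
lambda' = 0.0635 + 0.001846
= 0.065346 nm

0.065346


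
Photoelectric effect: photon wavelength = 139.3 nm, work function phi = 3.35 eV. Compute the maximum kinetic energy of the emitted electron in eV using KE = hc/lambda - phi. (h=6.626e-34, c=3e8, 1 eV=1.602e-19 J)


E_photon = hc / lambda
= (6.626e-34)(3e8) / (139.3e-9)
= 1.4270e-18 J
= 8.9076 eV
KE = E_photon - phi
= 8.9076 - 3.35
= 5.5576 eV

5.5576


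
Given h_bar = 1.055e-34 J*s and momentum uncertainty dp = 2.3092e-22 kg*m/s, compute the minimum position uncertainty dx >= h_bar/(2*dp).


dx = h_bar / (2 * dp)
= 1.055e-34 / (2 * 2.3092e-22)
= 1.055e-34 / 4.6184e-22
= 2.2843e-13 m

2.2843e-13


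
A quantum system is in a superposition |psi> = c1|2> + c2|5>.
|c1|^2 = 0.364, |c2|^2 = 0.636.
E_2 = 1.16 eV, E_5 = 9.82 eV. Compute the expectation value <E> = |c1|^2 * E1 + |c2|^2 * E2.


<E> = |c1|^2 * E1 + |c2|^2 * E2
= 0.364 * 1.16 + 0.636 * 9.82
= 0.4222 + 6.2455
= 6.6678 eV

6.6678


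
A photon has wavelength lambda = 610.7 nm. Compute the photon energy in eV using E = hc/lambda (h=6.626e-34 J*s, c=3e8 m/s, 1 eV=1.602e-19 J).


E = hc / lambda
= (6.626e-34)(3e8) / (610.7e-9)
= 1.9878e-25 / 6.1070e-07
= 3.2550e-19 J
Converting to eV: 3.2550e-19 / 1.602e-19
= 2.0318 eV

2.0318


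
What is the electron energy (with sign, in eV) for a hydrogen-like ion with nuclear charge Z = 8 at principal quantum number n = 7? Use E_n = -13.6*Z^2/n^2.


E_n = -13.6 * Z^2 / n^2
= -13.6 * 8^2 / 7^2
= -13.6 * 64 / 49
= -17.7633 eV

-17.7633


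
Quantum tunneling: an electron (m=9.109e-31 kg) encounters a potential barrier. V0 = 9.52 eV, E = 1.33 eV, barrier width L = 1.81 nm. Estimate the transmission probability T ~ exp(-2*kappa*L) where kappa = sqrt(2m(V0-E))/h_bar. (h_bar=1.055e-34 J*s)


V0 - E = 8.19 eV = 1.3120e-18 J
kappa = sqrt(2 * m * (V0-E)) / h_bar
= sqrt(2 * 9.109e-31 * 1.3120e-18) / 1.055e-34
= 1.4655e+10 /m
2*kappa*L = 2 * 1.4655e+10 * 1.81e-9
= 53.0493
T = exp(-53.0493) = 9.140738e-24

9.140738e-24


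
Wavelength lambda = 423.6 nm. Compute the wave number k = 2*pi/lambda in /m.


k = 2 * pi / lambda
= 6.2832 / (423.6e-9)
= 6.2832 / 4.2360e-07
= 1.4833e+07 /m

1.4833e+07


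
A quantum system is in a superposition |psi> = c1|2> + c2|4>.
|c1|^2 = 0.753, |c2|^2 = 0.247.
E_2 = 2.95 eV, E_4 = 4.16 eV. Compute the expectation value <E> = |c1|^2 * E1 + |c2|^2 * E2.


<E> = |c1|^2 * E1 + |c2|^2 * E2
= 0.753 * 2.95 + 0.247 * 4.16
= 2.2214 + 1.0275
= 3.2489 eV

3.2489


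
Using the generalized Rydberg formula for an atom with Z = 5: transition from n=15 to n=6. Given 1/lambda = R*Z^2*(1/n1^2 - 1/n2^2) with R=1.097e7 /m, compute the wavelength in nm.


1/lambda = R * Z^2 * (1/n1^2 - 1/n2^2)
= 1.097e7 * 5^2 * (1/6^2 - 1/15^2)
= 1.097e7 * 25 * (0.027778 - 0.004444)
= 6.3992e+06 /m
lambda = 1 / 6.3992e+06
= 156.2703 nm

156.2703


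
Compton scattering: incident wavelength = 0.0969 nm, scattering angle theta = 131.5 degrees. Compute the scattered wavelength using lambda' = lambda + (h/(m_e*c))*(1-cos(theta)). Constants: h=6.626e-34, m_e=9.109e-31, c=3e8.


Compton wavelength: h/(m_e*c) = 2.4247e-12 m
d_lambda = 2.4247e-12 * (1 - cos(131.5 deg))
= 2.4247e-12 * 1.66262
= 4.0314e-12 m = 0.004031 nm
lambda' = 0.0969 + 0.004031
= 0.100931 nm

0.100931


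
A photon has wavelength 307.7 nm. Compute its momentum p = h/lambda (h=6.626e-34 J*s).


p = h / lambda
= 6.626e-34 / (307.7e-9)
= 6.626e-34 / 3.0770e-07
= 2.1534e-27 kg*m/s

2.1534e-27


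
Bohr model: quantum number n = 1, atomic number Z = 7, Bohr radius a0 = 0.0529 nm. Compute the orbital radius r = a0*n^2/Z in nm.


r = a0 * n^2 / Z
= 0.0529 * 1^2 / 7
= 0.0529 * 1 / 7
= 0.0076 nm

0.0076


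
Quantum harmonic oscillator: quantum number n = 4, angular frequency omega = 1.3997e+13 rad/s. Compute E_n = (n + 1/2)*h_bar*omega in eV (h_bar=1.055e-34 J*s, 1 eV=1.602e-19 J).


E = (n + 1/2) * h_bar * omega
= (4 + 0.5) * 1.055e-34 * 1.3997e+13
= 4.5 * 1.4767e-21
= 6.6451e-21 J
= 0.0415 eV

0.0415


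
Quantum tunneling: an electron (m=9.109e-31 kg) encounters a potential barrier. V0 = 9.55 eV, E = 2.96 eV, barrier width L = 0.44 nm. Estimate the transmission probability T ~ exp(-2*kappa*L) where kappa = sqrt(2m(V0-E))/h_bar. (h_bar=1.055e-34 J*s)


V0 - E = 6.59 eV = 1.0557e-18 J
kappa = sqrt(2 * m * (V0-E)) / h_bar
= sqrt(2 * 9.109e-31 * 1.0557e-18) / 1.055e-34
= 1.3145e+10 /m
2*kappa*L = 2 * 1.3145e+10 * 0.44e-9
= 11.5679
T = exp(-11.5679) = 9.465093e-06

9.465093e-06


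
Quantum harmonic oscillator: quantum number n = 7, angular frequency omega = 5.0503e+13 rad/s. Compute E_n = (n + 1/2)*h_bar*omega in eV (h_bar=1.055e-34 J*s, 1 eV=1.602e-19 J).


E = (n + 1/2) * h_bar * omega
= (7 + 0.5) * 1.055e-34 * 5.0503e+13
= 7.5 * 5.3281e-21
= 3.9960e-20 J
= 0.2494 eV

0.2494


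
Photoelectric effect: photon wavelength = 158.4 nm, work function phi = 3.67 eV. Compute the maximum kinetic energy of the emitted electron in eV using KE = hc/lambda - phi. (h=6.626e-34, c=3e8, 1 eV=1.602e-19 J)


E_photon = hc / lambda
= (6.626e-34)(3e8) / (158.4e-9)
= 1.2549e-18 J
= 7.8335 eV
KE = E_photon - phi
= 7.8335 - 3.67
= 4.1635 eV

4.1635


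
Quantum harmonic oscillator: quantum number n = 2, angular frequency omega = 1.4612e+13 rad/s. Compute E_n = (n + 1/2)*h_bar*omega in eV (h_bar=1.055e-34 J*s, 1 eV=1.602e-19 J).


E = (n + 1/2) * h_bar * omega
= (2 + 0.5) * 1.055e-34 * 1.4612e+13
= 2.5 * 1.5416e-21
= 3.8539e-21 J
= 0.0241 eV

0.0241


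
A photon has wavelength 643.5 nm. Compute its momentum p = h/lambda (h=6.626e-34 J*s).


p = h / lambda
= 6.626e-34 / (643.5e-9)
= 6.626e-34 / 6.4350e-07
= 1.0297e-27 kg*m/s

1.0297e-27


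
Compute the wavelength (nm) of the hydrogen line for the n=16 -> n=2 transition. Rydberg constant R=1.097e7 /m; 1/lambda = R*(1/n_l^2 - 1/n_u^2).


1/lambda = R * (1/n_l^2 - 1/n_u^2)
= 1.097e7 * (1/2^2 - 1/16^2)
= 1.097e7 * (0.25 - 0.003906)
= 1.097e7 * 0.246094
= 2.6996e+06 /m
lambda = 1 / 2.6996e+06 = 370.4186 nm

370.4186


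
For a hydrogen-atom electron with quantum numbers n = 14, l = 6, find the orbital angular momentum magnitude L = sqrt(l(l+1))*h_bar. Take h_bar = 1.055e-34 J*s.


L = sqrt(l*(l+1)) * h_bar
= sqrt(6 * 7) * 1.055e-34
= sqrt(42) * 1.055e-34
= 6.4807 * 1.055e-34
= 6.8372e-34 J*s

6.8372e-34


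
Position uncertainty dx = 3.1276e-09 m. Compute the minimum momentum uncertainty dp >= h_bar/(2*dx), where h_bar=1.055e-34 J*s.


dp = h_bar / (2 * dx)
= 1.055e-34 / (2 * 3.1276e-09)
= 1.055e-34 / 6.2552e-09
= 1.6866e-26 kg*m/s

1.6866e-26


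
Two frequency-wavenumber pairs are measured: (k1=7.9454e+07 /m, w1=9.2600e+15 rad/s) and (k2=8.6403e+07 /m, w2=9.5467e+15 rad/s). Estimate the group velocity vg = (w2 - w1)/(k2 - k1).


vg = (w2 - w1) / (k2 - k1)
= (9.5467e+15 - 9.2600e+15) / (8.6403e+07 - 7.9454e+07)
= 2.8670e+14 / 6.9490e+06
= 4.1258e+07 m/s

4.1258e+07


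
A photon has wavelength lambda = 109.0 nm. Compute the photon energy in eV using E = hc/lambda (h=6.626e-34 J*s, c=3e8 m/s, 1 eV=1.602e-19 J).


E = hc / lambda
= (6.626e-34)(3e8) / (109.0e-9)
= 1.9878e-25 / 1.0900e-07
= 1.8237e-18 J
Converting to eV: 1.8237e-18 / 1.602e-19
= 11.3837 eV

11.3837


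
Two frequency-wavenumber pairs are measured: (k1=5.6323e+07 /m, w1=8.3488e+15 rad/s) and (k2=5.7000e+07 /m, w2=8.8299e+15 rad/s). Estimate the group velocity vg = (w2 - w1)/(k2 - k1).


vg = (w2 - w1) / (k2 - k1)
= (8.8299e+15 - 8.3488e+15) / (5.7000e+07 - 5.6323e+07)
= 4.8110e+14 / 6.7700e+05
= 7.1064e+08 m/s

7.1064e+08


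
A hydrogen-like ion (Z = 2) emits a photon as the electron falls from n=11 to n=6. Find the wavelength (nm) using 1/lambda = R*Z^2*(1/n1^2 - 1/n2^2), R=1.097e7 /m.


1/lambda = R * Z^2 * (1/n1^2 - 1/n2^2)
= 1.097e7 * 2^2 * (1/6^2 - 1/11^2)
= 1.097e7 * 4 * (0.027778 - 0.008264)
= 8.5624e+05 /m
lambda = 1 / 8.5624e+05
= 1167.891 nm

1167.891


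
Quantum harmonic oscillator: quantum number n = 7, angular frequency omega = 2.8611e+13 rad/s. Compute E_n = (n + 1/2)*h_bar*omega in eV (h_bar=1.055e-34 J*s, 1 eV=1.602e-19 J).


E = (n + 1/2) * h_bar * omega
= (7 + 0.5) * 1.055e-34 * 2.8611e+13
= 7.5 * 3.0185e-21
= 2.2638e-20 J
= 0.1413 eV

0.1413


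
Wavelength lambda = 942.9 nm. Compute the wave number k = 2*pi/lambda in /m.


k = 2 * pi / lambda
= 6.2832 / (942.9e-9)
= 6.2832 / 9.4290e-07
= 6.6637e+06 /m

6.6637e+06


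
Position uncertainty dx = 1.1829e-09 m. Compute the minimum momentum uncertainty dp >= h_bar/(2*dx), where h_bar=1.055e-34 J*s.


dp = h_bar / (2 * dx)
= 1.055e-34 / (2 * 1.1829e-09)
= 1.055e-34 / 2.3658e-09
= 4.4594e-26 kg*m/s

4.4594e-26


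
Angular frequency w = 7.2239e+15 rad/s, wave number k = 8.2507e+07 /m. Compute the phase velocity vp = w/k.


vp = w / k
= 7.2239e+15 / 8.2507e+07
= 8.7555e+07 m/s

8.7555e+07


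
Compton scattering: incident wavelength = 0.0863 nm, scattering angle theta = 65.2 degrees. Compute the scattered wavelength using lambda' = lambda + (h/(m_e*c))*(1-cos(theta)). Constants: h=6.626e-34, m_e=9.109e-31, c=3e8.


Compton wavelength: h/(m_e*c) = 2.4247e-12 m
d_lambda = 2.4247e-12 * (1 - cos(65.2 deg))
= 2.4247e-12 * 0.580548
= 1.4077e-12 m = 0.001408 nm
lambda' = 0.0863 + 0.001408
= 0.087708 nm

0.087708


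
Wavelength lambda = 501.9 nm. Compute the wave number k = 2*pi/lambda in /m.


k = 2 * pi / lambda
= 6.2832 / (501.9e-9)
= 6.2832 / 5.0190e-07
= 1.2519e+07 /m

1.2519e+07


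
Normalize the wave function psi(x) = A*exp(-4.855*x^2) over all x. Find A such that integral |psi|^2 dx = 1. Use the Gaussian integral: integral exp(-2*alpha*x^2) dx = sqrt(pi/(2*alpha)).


integral |psi|^2 dx = A^2 * sqrt(pi/(2*alpha)) = 1
A^2 = sqrt(2*alpha/pi)
= sqrt(2 * 4.855 / pi)
= 1.758064
A = sqrt(1.758064)
= 1.3259

1.3259


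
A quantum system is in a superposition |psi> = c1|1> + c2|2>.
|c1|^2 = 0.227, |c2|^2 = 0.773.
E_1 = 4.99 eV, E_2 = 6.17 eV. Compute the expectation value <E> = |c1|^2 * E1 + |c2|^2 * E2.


<E> = |c1|^2 * E1 + |c2|^2 * E2
= 0.227 * 4.99 + 0.773 * 6.17
= 1.1327 + 4.7694
= 5.9021 eV

5.9021


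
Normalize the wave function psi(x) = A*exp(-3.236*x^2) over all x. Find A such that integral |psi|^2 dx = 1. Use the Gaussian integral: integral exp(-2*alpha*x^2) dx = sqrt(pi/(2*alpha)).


integral |psi|^2 dx = A^2 * sqrt(pi/(2*alpha)) = 1
A^2 = sqrt(2*alpha/pi)
= sqrt(2 * 3.236 / pi)
= 1.435305
A = sqrt(1.435305)
= 1.198

1.198


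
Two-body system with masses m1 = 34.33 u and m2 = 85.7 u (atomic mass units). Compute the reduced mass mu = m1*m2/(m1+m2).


mu = m1 * m2 / (m1 + m2)
= 34.33 * 85.7 / (34.33 + 85.7)
= 2942.081 / 120.03
= 24.5112 u

24.5112


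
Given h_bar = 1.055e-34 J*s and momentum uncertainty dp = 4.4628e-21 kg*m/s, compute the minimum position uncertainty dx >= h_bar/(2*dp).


dx = h_bar / (2 * dp)
= 1.055e-34 / (2 * 4.4628e-21)
= 1.055e-34 / 8.9256e-21
= 1.1820e-14 m

1.1820e-14


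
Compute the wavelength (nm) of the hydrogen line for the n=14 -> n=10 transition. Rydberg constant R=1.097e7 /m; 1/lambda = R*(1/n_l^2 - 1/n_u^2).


1/lambda = R * (1/n_l^2 - 1/n_u^2)
= 1.097e7 * (1/10^2 - 1/14^2)
= 1.097e7 * (0.01 - 0.005102)
= 1.097e7 * 0.004898
= 5.3731e+04 /m
lambda = 1 / 5.3731e+04 = 18611.3643 nm

18611.3643


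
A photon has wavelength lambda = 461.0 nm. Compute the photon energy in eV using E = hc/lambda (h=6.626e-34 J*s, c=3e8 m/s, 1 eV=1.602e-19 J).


E = hc / lambda
= (6.626e-34)(3e8) / (461.0e-9)
= 1.9878e-25 / 4.6100e-07
= 4.3119e-19 J
Converting to eV: 4.3119e-19 / 1.602e-19
= 2.6916 eV

2.6916


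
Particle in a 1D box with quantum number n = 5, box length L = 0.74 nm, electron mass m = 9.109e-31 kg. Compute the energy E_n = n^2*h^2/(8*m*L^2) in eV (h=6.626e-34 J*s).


E = n^2 * h^2 / (8 * m * L^2)
= 5^2 * (6.626e-34)^2 / (8 * 9.109e-31 * (0.74e-9)^2)
= 25 * 4.3904e-67 / (8 * 9.109e-31 * 5.4760e-19)
= 2.7505e-18 J
= 17.1694 eV

17.1694


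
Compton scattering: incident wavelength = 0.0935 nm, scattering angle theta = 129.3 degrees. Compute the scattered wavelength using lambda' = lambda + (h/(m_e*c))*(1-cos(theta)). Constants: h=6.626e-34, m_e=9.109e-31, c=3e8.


Compton wavelength: h/(m_e*c) = 2.4247e-12 m
d_lambda = 2.4247e-12 * (1 - cos(129.3 deg))
= 2.4247e-12 * 1.633381
= 3.9605e-12 m = 0.00396 nm
lambda' = 0.0935 + 0.00396
= 0.09746 nm

0.09746


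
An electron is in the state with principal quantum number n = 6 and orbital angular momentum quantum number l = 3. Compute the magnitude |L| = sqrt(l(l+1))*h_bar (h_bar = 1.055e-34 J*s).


L = sqrt(l*(l+1)) * h_bar
= sqrt(3 * 4) * 1.055e-34
= sqrt(12) * 1.055e-34
= 3.4641 * 1.055e-34
= 3.6546e-34 J*s

3.6546e-34


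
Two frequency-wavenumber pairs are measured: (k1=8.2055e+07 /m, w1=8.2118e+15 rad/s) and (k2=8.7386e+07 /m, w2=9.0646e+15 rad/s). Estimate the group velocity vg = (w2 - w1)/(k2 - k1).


vg = (w2 - w1) / (k2 - k1)
= (9.0646e+15 - 8.2118e+15) / (8.7386e+07 - 8.2055e+07)
= 8.5280e+14 / 5.3310e+06
= 1.5997e+08 m/s

1.5997e+08


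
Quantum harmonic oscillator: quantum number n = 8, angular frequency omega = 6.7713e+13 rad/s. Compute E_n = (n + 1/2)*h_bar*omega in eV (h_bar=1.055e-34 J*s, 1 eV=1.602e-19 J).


E = (n + 1/2) * h_bar * omega
= (8 + 0.5) * 1.055e-34 * 6.7713e+13
= 8.5 * 7.1437e-21
= 6.0722e-20 J
= 0.379 eV

0.379


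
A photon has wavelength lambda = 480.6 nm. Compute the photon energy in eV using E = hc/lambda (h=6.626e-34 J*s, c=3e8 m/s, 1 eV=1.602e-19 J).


E = hc / lambda
= (6.626e-34)(3e8) / (480.6e-9)
= 1.9878e-25 / 4.8060e-07
= 4.1361e-19 J
Converting to eV: 4.1361e-19 / 1.602e-19
= 2.5818 eV

2.5818


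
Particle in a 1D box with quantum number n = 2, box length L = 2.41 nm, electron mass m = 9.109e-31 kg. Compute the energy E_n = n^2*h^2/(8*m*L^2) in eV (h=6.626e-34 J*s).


E = n^2 * h^2 / (8 * m * L^2)
= 2^2 * (6.626e-34)^2 / (8 * 9.109e-31 * (2.41e-9)^2)
= 4 * 4.3904e-67 / (8 * 9.109e-31 * 5.8081e-18)
= 4.1492e-20 J
= 0.259 eV

0.259


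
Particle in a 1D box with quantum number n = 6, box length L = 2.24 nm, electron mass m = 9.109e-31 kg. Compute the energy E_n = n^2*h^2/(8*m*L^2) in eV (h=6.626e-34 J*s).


E = n^2 * h^2 / (8 * m * L^2)
= 6^2 * (6.626e-34)^2 / (8 * 9.109e-31 * (2.24e-9)^2)
= 36 * 4.3904e-67 / (8 * 9.109e-31 * 5.0176e-18)
= 4.3226e-19 J
= 2.6983 eV

2.6983


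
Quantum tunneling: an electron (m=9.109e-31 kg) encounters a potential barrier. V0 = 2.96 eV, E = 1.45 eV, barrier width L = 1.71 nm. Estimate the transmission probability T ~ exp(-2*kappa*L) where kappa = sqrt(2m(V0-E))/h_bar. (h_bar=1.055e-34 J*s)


V0 - E = 1.51 eV = 2.4190e-19 J
kappa = sqrt(2 * m * (V0-E)) / h_bar
= sqrt(2 * 9.109e-31 * 2.4190e-19) / 1.055e-34
= 6.2924e+09 /m
2*kappa*L = 2 * 6.2924e+09 * 1.71e-9
= 21.5201
T = exp(-21.5201) = 4.507662e-10

4.507662e-10


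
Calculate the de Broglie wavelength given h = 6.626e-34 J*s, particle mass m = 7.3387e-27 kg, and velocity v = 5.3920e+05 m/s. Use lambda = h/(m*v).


lambda = h / (m * v)
= 6.626e-34 / (7.3387e-27 * 5.3920e+05)
= 6.626e-34 / 3.9570e-21
= 1.6745e-13 m

1.6745e-13


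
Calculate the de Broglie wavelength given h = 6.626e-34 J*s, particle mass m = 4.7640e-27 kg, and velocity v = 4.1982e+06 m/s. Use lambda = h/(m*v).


lambda = h / (m * v)
= 6.626e-34 / (4.7640e-27 * 4.1982e+06)
= 6.626e-34 / 2.0000e-20
= 3.3130e-14 m

3.3130e-14


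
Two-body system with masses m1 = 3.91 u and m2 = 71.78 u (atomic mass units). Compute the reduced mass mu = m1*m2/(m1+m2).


mu = m1 * m2 / (m1 + m2)
= 3.91 * 71.78 / (3.91 + 71.78)
= 280.6598 / 75.69
= 3.708 u

3.708


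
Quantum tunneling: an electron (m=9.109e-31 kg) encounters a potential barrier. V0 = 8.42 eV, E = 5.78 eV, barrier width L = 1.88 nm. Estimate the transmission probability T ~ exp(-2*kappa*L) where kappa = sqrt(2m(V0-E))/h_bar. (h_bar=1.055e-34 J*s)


V0 - E = 2.64 eV = 4.2293e-19 J
kappa = sqrt(2 * m * (V0-E)) / h_bar
= sqrt(2 * 9.109e-31 * 4.2293e-19) / 1.055e-34
= 8.3201e+09 /m
2*kappa*L = 2 * 8.3201e+09 * 1.88e-9
= 31.2838
T = exp(-31.2838) = 2.592002e-14

2.592002e-14


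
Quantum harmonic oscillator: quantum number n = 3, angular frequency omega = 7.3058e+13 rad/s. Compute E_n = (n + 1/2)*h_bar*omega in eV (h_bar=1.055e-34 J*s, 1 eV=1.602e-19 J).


E = (n + 1/2) * h_bar * omega
= (3 + 0.5) * 1.055e-34 * 7.3058e+13
= 3.5 * 7.7076e-21
= 2.6977e-20 J
= 0.1684 eV

0.1684


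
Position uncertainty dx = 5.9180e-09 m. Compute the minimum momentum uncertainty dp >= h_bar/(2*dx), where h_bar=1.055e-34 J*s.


dp = h_bar / (2 * dx)
= 1.055e-34 / (2 * 5.9180e-09)
= 1.055e-34 / 1.1836e-08
= 8.9135e-27 kg*m/s

8.9135e-27


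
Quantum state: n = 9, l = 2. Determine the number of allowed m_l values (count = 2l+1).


m_l ranges from -l to +l in integer steps
So m_l goes from -2 to +2
Count = 2l + 1 = 2*2 + 1
= 5

5


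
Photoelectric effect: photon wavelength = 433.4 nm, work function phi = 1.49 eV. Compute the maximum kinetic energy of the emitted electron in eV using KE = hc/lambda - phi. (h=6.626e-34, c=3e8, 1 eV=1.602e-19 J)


E_photon = hc / lambda
= (6.626e-34)(3e8) / (433.4e-9)
= 4.5865e-19 J
= 2.863 eV
KE = E_photon - phi
= 2.863 - 1.49
= 1.373 eV

1.373


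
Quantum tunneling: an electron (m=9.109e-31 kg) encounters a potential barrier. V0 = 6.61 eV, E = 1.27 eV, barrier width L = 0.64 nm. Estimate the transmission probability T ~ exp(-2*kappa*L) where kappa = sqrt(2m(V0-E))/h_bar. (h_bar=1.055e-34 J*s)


V0 - E = 5.34 eV = 8.5547e-19 J
kappa = sqrt(2 * m * (V0-E)) / h_bar
= sqrt(2 * 9.109e-31 * 8.5547e-19) / 1.055e-34
= 1.1833e+10 /m
2*kappa*L = 2 * 1.1833e+10 * 0.64e-9
= 15.1464
T = exp(-15.1464) = 2.642392e-07

2.642392e-07


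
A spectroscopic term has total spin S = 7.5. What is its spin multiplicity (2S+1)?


Spin multiplicity = 2S + 1
= 2 * 7.5 + 1
= 15.0 + 1
= 16

16


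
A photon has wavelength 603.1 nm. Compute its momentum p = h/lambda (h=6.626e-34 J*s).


p = h / lambda
= 6.626e-34 / (603.1e-9)
= 6.626e-34 / 6.0310e-07
= 1.0987e-27 kg*m/s

1.0987e-27


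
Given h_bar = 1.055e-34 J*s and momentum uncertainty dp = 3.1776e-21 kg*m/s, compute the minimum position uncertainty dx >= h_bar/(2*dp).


dx = h_bar / (2 * dp)
= 1.055e-34 / (2 * 3.1776e-21)
= 1.055e-34 / 6.3552e-21
= 1.6601e-14 m

1.6601e-14


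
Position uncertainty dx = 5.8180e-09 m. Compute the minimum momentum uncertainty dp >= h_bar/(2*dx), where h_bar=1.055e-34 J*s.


dp = h_bar / (2 * dx)
= 1.055e-34 / (2 * 5.8180e-09)
= 1.055e-34 / 1.1636e-08
= 9.0667e-27 kg*m/s

9.0667e-27


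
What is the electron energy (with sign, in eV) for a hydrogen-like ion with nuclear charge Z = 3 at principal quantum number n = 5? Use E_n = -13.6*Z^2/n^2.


E_n = -13.6 * Z^2 / n^2
= -13.6 * 3^2 / 5^2
= -13.6 * 9 / 25
= -4.896 eV

-4.896


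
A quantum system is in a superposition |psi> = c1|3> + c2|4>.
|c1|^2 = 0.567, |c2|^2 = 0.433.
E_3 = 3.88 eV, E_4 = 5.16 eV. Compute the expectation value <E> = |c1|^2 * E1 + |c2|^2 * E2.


<E> = |c1|^2 * E1 + |c2|^2 * E2
= 0.567 * 3.88 + 0.433 * 5.16
= 2.2 + 2.2343
= 4.4342 eV

4.4342


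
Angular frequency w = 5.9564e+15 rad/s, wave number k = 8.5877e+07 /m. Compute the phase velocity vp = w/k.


vp = w / k
= 5.9564e+15 / 8.5877e+07
= 6.9360e+07 m/s

6.9360e+07


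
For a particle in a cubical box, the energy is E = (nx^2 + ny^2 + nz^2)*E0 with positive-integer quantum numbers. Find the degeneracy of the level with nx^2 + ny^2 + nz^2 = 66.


Enumerate all (nx, ny, nz) with nx^2 + ny^2 + nz^2 = 66:
(1,1,8)
(1,4,7)
(1,7,4)
(1,8,1)
(4,1,7)
(4,5,5)
(4,7,1)
(5,4,5)
(5,5,4)
(7,1,4)
(7,4,1)
(8,1,1)
Total degeneracy = 12

12


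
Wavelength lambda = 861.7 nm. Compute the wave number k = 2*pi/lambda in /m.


k = 2 * pi / lambda
= 6.2832 / (861.7e-9)
= 6.2832 / 8.6170e-07
= 7.2916e+06 /m

7.2916e+06


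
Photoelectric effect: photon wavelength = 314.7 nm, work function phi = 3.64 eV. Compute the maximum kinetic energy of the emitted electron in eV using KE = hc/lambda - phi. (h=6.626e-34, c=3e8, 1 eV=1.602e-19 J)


E_photon = hc / lambda
= (6.626e-34)(3e8) / (314.7e-9)
= 6.3165e-19 J
= 3.9429 eV
KE = E_photon - phi
= 3.9429 - 3.64
= 0.3029 eV

0.3029


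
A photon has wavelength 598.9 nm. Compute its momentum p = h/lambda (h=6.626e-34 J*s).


p = h / lambda
= 6.626e-34 / (598.9e-9)
= 6.626e-34 / 5.9890e-07
= 1.1064e-27 kg*m/s

1.1064e-27


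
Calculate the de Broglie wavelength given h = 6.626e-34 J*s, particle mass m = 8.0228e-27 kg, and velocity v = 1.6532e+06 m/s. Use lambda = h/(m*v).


lambda = h / (m * v)
= 6.626e-34 / (8.0228e-27 * 1.6532e+06)
= 6.626e-34 / 1.3263e-20
= 4.9957e-14 m

4.9957e-14


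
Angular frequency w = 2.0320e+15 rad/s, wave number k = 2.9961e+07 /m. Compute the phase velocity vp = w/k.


vp = w / k
= 2.0320e+15 / 2.9961e+07
= 6.7822e+07 m/s

6.7822e+07


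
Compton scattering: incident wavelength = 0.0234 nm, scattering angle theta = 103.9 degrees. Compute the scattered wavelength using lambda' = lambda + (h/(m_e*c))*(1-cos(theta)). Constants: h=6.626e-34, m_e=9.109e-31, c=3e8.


Compton wavelength: h/(m_e*c) = 2.4247e-12 m
d_lambda = 2.4247e-12 * (1 - cos(103.9 deg))
= 2.4247e-12 * 1.240228
= 3.0072e-12 m = 0.003007 nm
lambda' = 0.0234 + 0.003007
= 0.026407 nm

0.026407


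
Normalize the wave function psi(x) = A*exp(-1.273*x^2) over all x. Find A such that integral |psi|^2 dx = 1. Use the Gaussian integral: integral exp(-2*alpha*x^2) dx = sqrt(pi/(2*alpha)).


integral |psi|^2 dx = A^2 * sqrt(pi/(2*alpha)) = 1
A^2 = sqrt(2*alpha/pi)
= sqrt(2 * 1.273 / pi)
= 0.900232
A = sqrt(0.900232)
= 0.9488

0.9488


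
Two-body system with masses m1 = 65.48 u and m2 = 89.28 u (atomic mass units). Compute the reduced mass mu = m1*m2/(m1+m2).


mu = m1 * m2 / (m1 + m2)
= 65.48 * 89.28 / (65.48 + 89.28)
= 5846.0544 / 154.76
= 37.775 u

37.775


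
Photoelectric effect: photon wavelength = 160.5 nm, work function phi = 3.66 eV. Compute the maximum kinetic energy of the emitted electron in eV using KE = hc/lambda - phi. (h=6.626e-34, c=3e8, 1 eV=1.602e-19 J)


E_photon = hc / lambda
= (6.626e-34)(3e8) / (160.5e-9)
= 1.2385e-18 J
= 7.731 eV
KE = E_photon - phi
= 7.731 - 3.66
= 4.071 eV

4.071


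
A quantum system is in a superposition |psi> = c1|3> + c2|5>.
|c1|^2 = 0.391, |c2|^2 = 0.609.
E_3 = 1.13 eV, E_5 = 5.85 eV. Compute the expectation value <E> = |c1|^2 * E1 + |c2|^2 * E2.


<E> = |c1|^2 * E1 + |c2|^2 * E2
= 0.391 * 1.13 + 0.609 * 5.85
= 0.4418 + 3.5626
= 4.0045 eV

4.0045


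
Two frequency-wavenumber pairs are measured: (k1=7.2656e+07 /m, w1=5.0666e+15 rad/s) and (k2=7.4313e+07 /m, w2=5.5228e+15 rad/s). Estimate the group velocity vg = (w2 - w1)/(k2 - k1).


vg = (w2 - w1) / (k2 - k1)
= (5.5228e+15 - 5.0666e+15) / (7.4313e+07 - 7.2656e+07)
= 4.5620e+14 / 1.6570e+06
= 2.7532e+08 m/s

2.7532e+08


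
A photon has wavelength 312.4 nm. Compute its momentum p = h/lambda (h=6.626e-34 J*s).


p = h / lambda
= 6.626e-34 / (312.4e-9)
= 6.626e-34 / 3.1240e-07
= 2.1210e-27 kg*m/s

2.1210e-27


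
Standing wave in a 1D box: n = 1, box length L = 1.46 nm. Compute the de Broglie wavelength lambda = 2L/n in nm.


lambda = 2L / n
= 2 * 1.46 / 1
= 2.92 / 1
= 2.92 nm

2.92


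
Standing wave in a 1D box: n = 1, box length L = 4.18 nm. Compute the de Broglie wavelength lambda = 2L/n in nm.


lambda = 2L / n
= 2 * 4.18 / 1
= 8.36 / 1
= 8.36 nm

8.36


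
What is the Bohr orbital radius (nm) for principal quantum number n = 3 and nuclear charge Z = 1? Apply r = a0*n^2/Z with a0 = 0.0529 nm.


r = a0 * n^2 / Z
= 0.0529 * 3^2 / 1
= 0.0529 * 9 / 1
= 0.4761 nm

0.4761


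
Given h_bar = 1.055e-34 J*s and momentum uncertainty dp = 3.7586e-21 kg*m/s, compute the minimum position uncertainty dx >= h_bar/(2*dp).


dx = h_bar / (2 * dp)
= 1.055e-34 / (2 * 3.7586e-21)
= 1.055e-34 / 7.5172e-21
= 1.4034e-14 m

1.4034e-14


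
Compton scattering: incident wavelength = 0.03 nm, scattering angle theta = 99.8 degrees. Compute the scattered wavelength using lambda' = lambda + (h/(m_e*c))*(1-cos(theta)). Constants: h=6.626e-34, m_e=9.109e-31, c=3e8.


Compton wavelength: h/(m_e*c) = 2.4247e-12 m
d_lambda = 2.4247e-12 * (1 - cos(99.8 deg))
= 2.4247e-12 * 1.170209
= 2.8374e-12 m = 0.002837 nm
lambda' = 0.03 + 0.002837
= 0.032837 nm

0.032837


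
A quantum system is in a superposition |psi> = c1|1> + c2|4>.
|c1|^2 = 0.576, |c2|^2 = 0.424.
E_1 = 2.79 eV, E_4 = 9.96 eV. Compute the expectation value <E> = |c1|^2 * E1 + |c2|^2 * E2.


<E> = |c1|^2 * E1 + |c2|^2 * E2
= 0.576 * 2.79 + 0.424 * 9.96
= 1.607 + 4.223
= 5.8301 eV

5.8301


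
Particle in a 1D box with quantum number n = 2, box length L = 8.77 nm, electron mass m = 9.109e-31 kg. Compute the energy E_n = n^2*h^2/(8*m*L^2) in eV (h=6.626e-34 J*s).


E = n^2 * h^2 / (8 * m * L^2)
= 2^2 * (6.626e-34)^2 / (8 * 9.109e-31 * (8.77e-9)^2)
= 4 * 4.3904e-67 / (8 * 9.109e-31 * 7.6913e-17)
= 3.1333e-21 J
= 0.0196 eV

0.0196


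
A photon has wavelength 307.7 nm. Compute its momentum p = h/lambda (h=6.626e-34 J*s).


p = h / lambda
= 6.626e-34 / (307.7e-9)
= 6.626e-34 / 3.0770e-07
= 2.1534e-27 kg*m/s

2.1534e-27


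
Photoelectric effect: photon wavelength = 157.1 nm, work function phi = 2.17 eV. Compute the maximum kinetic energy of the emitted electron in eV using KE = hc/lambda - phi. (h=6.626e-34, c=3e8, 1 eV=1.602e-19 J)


E_photon = hc / lambda
= (6.626e-34)(3e8) / (157.1e-9)
= 1.2653e-18 J
= 7.8983 eV
KE = E_photon - phi
= 7.8983 - 2.17
= 5.7283 eV

5.7283


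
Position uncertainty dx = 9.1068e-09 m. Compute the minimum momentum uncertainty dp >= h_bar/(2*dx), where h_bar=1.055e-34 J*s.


dp = h_bar / (2 * dx)
= 1.055e-34 / (2 * 9.1068e-09)
= 1.055e-34 / 1.8214e-08
= 5.7924e-27 kg*m/s

5.7924e-27


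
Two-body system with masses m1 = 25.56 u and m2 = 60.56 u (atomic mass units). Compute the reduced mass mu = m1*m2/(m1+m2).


mu = m1 * m2 / (m1 + m2)
= 25.56 * 60.56 / (25.56 + 60.56)
= 1547.9136 / 86.12
= 17.9739 u

17.9739


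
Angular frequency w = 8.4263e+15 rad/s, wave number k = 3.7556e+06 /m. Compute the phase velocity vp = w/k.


vp = w / k
= 8.4263e+15 / 3.7556e+06
= 2.2437e+09 m/s

2.2437e+09


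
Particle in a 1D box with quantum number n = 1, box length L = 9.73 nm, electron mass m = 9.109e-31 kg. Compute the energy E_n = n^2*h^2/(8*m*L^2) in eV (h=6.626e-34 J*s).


E = n^2 * h^2 / (8 * m * L^2)
= 1^2 * (6.626e-34)^2 / (8 * 9.109e-31 * (9.73e-9)^2)
= 1 * 4.3904e-67 / (8 * 9.109e-31 * 9.4673e-17)
= 6.3638e-22 J
= 0.004 eV

0.004


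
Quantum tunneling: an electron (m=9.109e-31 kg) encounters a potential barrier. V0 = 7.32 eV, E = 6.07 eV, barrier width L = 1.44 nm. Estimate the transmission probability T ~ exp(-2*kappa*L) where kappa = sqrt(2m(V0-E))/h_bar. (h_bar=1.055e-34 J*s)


V0 - E = 1.25 eV = 2.0025e-19 J
kappa = sqrt(2 * m * (V0-E)) / h_bar
= sqrt(2 * 9.109e-31 * 2.0025e-19) / 1.055e-34
= 5.7251e+09 /m
2*kappa*L = 2 * 5.7251e+09 * 1.44e-9
= 16.4883
T = exp(-16.4883) = 6.905733e-08

6.905733e-08


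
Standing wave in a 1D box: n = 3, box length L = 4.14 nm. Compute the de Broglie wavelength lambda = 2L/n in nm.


lambda = 2L / n
= 2 * 4.14 / 3
= 8.28 / 3
= 2.76 nm

2.76


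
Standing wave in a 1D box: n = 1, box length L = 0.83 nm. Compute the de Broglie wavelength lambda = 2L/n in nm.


lambda = 2L / n
= 2 * 0.83 / 1
= 1.66 / 1
= 1.66 nm

1.66


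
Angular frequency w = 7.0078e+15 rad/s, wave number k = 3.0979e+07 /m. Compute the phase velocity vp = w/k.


vp = w / k
= 7.0078e+15 / 3.0979e+07
= 2.2621e+08 m/s

2.2621e+08


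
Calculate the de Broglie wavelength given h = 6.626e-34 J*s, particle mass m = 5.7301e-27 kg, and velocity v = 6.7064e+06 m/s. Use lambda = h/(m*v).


lambda = h / (m * v)
= 6.626e-34 / (5.7301e-27 * 6.7064e+06)
= 6.626e-34 / 3.8428e-20
= 1.7242e-14 m

1.7242e-14


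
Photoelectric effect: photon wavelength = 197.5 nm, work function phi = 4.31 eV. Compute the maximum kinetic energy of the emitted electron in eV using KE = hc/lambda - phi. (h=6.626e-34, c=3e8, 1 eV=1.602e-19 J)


E_photon = hc / lambda
= (6.626e-34)(3e8) / (197.5e-9)
= 1.0065e-18 J
= 6.2827 eV
KE = E_photon - phi
= 6.2827 - 4.31
= 1.9727 eV

1.9727


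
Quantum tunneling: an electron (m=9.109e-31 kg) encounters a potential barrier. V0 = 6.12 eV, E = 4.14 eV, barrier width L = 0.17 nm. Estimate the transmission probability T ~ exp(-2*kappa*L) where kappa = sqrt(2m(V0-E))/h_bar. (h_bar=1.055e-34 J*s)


V0 - E = 1.98 eV = 3.1720e-19 J
kappa = sqrt(2 * m * (V0-E)) / h_bar
= sqrt(2 * 9.109e-31 * 3.1720e-19) / 1.055e-34
= 7.2055e+09 /m
2*kappa*L = 2 * 7.2055e+09 * 0.17e-9
= 2.4499
T = exp(-2.4499) = 8.630597e-02

8.630597e-02


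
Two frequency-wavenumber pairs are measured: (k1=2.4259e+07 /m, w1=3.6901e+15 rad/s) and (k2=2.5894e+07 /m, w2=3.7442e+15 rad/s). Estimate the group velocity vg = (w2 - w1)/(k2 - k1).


vg = (w2 - w1) / (k2 - k1)
= (3.7442e+15 - 3.6901e+15) / (2.5894e+07 - 2.4259e+07)
= 5.4100e+13 / 1.6350e+06
= 3.3089e+07 m/s

3.3089e+07


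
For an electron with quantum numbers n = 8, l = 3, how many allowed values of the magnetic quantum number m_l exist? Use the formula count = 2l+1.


m_l ranges from -l to +l in integer steps
So m_l goes from -3 to +3
Count = 2l + 1 = 2*3 + 1
= 7

7


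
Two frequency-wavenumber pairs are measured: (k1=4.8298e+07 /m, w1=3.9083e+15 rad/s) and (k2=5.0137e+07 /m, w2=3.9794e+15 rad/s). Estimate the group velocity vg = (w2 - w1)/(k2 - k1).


vg = (w2 - w1) / (k2 - k1)
= (3.9794e+15 - 3.9083e+15) / (5.0137e+07 - 4.8298e+07)
= 7.1100e+13 / 1.8390e+06
= 3.8662e+07 m/s

3.8662e+07


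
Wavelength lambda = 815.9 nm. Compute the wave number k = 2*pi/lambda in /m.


k = 2 * pi / lambda
= 6.2832 / (815.9e-9)
= 6.2832 / 8.1590e-07
= 7.7009e+06 /m

7.7009e+06


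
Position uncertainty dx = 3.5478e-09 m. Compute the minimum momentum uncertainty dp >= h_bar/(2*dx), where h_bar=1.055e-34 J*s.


dp = h_bar / (2 * dx)
= 1.055e-34 / (2 * 3.5478e-09)
= 1.055e-34 / 7.0956e-09
= 1.4868e-26 kg*m/s

1.4868e-26


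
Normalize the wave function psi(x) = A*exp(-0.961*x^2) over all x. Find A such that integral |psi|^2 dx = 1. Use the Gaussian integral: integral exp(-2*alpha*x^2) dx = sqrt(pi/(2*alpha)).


integral |psi|^2 dx = A^2 * sqrt(pi/(2*alpha)) = 1
A^2 = sqrt(2*alpha/pi)
= sqrt(2 * 0.961 / pi)
= 0.782171
A = sqrt(0.782171)
= 0.8844

0.8844


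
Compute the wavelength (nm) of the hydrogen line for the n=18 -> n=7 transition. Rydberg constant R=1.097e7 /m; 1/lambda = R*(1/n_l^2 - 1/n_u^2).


1/lambda = R * (1/n_l^2 - 1/n_u^2)
= 1.097e7 * (1/7^2 - 1/18^2)
= 1.097e7 * (0.020408 - 0.003086)
= 1.097e7 * 0.017322
= 1.9002e+05 /m
lambda = 1 / 1.9002e+05 = 5262.6171 nm

5262.6171


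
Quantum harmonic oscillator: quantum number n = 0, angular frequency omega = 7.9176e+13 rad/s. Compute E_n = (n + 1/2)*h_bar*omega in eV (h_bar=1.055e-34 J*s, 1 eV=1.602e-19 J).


E = (n + 1/2) * h_bar * omega
= (0 + 0.5) * 1.055e-34 * 7.9176e+13
= 0.5 * 8.3531e-21
= 4.1765e-21 J
= 0.0261 eV

0.0261


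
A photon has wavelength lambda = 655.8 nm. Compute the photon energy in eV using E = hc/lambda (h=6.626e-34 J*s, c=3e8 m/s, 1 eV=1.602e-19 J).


E = hc / lambda
= (6.626e-34)(3e8) / (655.8e-9)
= 1.9878e-25 / 6.5580e-07
= 3.0311e-19 J
Converting to eV: 3.0311e-19 / 1.602e-19
= 1.8921 eV

1.8921


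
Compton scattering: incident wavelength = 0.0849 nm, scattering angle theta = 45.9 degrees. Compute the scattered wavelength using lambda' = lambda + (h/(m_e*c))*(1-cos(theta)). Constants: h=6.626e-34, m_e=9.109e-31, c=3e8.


Compton wavelength: h/(m_e*c) = 2.4247e-12 m
d_lambda = 2.4247e-12 * (1 - cos(45.9 deg))
= 2.4247e-12 * 0.304087
= 7.3732e-13 m = 0.000737 nm
lambda' = 0.0849 + 0.000737
= 0.085637 nm

0.085637


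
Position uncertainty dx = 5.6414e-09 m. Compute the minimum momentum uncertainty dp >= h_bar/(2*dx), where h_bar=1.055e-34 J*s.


dp = h_bar / (2 * dx)
= 1.055e-34 / (2 * 5.6414e-09)
= 1.055e-34 / 1.1283e-08
= 9.3505e-27 kg*m/s

9.3505e-27


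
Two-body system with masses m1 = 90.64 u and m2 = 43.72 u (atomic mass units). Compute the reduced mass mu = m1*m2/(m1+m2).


mu = m1 * m2 / (m1 + m2)
= 90.64 * 43.72 / (90.64 + 43.72)
= 3962.7808 / 134.36
= 29.4938 u

29.4938


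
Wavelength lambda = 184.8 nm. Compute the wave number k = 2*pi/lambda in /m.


k = 2 * pi / lambda
= 6.2832 / (184.8e-9)
= 6.2832 / 1.8480e-07
= 3.4000e+07 /m

3.4000e+07


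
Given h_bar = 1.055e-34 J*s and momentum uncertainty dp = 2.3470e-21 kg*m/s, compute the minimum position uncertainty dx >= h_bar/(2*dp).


dx = h_bar / (2 * dp)
= 1.055e-34 / (2 * 2.3470e-21)
= 1.055e-34 / 4.6940e-21
= 2.2476e-14 m

2.2476e-14


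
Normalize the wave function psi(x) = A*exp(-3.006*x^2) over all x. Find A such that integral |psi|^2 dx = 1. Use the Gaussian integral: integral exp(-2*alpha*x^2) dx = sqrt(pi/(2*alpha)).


integral |psi|^2 dx = A^2 * sqrt(pi/(2*alpha)) = 1
A^2 = sqrt(2*alpha/pi)
= sqrt(2 * 3.006 / pi)
= 1.383358
A = sqrt(1.383358)
= 1.1762

1.1762


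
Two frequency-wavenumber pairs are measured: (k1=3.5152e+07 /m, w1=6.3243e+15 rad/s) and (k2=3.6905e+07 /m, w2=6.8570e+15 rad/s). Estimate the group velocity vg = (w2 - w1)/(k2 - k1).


vg = (w2 - w1) / (k2 - k1)
= (6.8570e+15 - 6.3243e+15) / (3.6905e+07 - 3.5152e+07)
= 5.3270e+14 / 1.7530e+06
= 3.0388e+08 m/s

3.0388e+08


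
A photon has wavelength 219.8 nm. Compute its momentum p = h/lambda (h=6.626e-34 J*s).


p = h / lambda
= 6.626e-34 / (219.8e-9)
= 6.626e-34 / 2.1980e-07
= 3.0146e-27 kg*m/s

3.0146e-27


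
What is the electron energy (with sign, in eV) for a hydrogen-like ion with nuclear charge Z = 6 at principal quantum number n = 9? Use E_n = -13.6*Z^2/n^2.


E_n = -13.6 * Z^2 / n^2
= -13.6 * 6^2 / 9^2
= -13.6 * 36 / 81
= -6.0444 eV

-6.0444


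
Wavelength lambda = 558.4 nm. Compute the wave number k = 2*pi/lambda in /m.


k = 2 * pi / lambda
= 6.2832 / (558.4e-9)
= 6.2832 / 5.5840e-07
= 1.1252e+07 /m

1.1252e+07


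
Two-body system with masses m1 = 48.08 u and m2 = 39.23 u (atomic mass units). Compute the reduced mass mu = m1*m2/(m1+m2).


mu = m1 * m2 / (m1 + m2)
= 48.08 * 39.23 / (48.08 + 39.23)
= 1886.1784 / 87.31
= 21.6032 u

21.6032


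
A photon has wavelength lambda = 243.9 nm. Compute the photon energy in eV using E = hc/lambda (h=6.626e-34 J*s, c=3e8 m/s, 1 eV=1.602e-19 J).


E = hc / lambda
= (6.626e-34)(3e8) / (243.9e-9)
= 1.9878e-25 / 2.4390e-07
= 8.1501e-19 J
Converting to eV: 8.1501e-19 / 1.602e-19
= 5.0874 eV

5.0874


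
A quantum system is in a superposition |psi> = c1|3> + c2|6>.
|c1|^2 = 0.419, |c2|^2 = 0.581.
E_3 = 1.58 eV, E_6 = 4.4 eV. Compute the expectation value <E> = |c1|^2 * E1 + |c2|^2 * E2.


<E> = |c1|^2 * E1 + |c2|^2 * E2
= 0.419 * 1.58 + 0.581 * 4.4
= 0.662 + 2.5564
= 3.2184 eV

3.2184


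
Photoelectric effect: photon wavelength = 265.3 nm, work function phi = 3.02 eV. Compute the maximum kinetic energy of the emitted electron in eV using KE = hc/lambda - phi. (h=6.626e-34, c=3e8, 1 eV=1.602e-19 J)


E_photon = hc / lambda
= (6.626e-34)(3e8) / (265.3e-9)
= 7.4926e-19 J
= 4.6771 eV
KE = E_photon - phi
= 4.6771 - 3.02
= 1.6571 eV

1.6571


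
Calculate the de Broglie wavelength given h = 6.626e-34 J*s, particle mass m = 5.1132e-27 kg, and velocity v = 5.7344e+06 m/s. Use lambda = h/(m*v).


lambda = h / (m * v)
= 6.626e-34 / (5.1132e-27 * 5.7344e+06)
= 6.626e-34 / 2.9321e-20
= 2.2598e-14 m

2.2598e-14


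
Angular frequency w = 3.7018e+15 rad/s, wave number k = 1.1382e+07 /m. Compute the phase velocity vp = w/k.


vp = w / k
= 3.7018e+15 / 1.1382e+07
= 3.2523e+08 m/s

3.2523e+08


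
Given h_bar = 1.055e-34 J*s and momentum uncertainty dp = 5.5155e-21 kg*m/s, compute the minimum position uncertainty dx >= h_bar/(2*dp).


dx = h_bar / (2 * dp)
= 1.055e-34 / (2 * 5.5155e-21)
= 1.055e-34 / 1.1031e-20
= 9.5640e-15 m

9.5640e-15


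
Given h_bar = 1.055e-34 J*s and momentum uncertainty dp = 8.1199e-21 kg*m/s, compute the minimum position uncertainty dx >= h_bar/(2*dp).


dx = h_bar / (2 * dp)
= 1.055e-34 / (2 * 8.1199e-21)
= 1.055e-34 / 1.6240e-20
= 6.4964e-15 m

6.4964e-15
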